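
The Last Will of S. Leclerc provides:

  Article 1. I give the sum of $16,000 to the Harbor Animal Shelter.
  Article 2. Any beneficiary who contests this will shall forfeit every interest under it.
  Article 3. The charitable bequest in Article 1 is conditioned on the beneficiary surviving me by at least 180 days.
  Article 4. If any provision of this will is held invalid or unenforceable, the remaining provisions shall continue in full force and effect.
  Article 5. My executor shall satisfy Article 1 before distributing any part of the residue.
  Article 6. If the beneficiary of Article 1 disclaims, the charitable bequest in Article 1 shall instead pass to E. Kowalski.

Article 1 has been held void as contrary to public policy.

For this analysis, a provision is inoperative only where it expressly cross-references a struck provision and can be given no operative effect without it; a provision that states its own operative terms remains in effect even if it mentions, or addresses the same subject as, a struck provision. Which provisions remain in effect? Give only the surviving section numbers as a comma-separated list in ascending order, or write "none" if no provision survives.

Article 1 is struck. Article 3 merely fixes the survivorship condition on Article 1; with Article 1 gone it has nothing to operate on and falls away. Article 5 operates only by reference to Article 1, so it falls with Article 1. Article 6 operates only by reference to Article 1, so it falls with Article 1. Under the severability clause in Article 4, the remaining provisions continue in force. The provisions still in force are Article 2 and Article 4.

2, 4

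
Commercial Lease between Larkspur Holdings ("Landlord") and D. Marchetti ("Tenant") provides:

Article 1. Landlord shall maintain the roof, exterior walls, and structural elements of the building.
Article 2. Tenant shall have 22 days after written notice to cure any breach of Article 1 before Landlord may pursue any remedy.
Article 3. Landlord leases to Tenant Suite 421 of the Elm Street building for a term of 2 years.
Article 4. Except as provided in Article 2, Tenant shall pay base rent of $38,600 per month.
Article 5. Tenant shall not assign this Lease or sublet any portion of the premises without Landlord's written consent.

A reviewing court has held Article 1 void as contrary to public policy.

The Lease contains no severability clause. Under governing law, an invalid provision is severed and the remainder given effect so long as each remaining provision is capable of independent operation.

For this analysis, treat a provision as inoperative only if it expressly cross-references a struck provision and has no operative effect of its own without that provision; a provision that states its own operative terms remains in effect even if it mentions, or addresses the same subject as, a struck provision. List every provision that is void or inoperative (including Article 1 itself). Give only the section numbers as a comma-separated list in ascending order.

1, 2

Article 1 is struck. Article 2 operates only by reference to Article 1, so it falls with Article 1. Article 4 mentions Article 2 but its own obligation stands independently of Article 2, so Article 4 is not affected. Under the stated default rule, only provisions that cannot operate independently fall away; the rest are enforced. That leaves Article 3, Article 4, and Article 5 in effect.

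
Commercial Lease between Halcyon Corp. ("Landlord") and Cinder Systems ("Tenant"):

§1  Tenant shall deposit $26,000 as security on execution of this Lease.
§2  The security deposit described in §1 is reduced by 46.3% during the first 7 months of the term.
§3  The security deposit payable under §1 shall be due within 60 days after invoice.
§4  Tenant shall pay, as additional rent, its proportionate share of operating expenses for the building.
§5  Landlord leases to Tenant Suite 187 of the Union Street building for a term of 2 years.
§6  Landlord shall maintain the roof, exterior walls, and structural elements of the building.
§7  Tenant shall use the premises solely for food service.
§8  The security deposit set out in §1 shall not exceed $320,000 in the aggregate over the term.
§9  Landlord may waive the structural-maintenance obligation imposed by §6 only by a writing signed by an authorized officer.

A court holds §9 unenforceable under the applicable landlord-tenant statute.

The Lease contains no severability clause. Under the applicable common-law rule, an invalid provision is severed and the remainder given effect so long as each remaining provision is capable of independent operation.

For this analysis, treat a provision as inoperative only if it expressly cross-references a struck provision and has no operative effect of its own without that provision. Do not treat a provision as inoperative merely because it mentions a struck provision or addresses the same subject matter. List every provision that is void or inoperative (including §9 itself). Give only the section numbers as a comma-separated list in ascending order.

§9 is struck. No other provision's operative terms depend on §9. With no severability clause, the stated default rule severs what cannot stand and enforces each remaining provision that can operate on its own. §1, §2, §3, §4, §5, §6, §7, and §8 remain in effect.

9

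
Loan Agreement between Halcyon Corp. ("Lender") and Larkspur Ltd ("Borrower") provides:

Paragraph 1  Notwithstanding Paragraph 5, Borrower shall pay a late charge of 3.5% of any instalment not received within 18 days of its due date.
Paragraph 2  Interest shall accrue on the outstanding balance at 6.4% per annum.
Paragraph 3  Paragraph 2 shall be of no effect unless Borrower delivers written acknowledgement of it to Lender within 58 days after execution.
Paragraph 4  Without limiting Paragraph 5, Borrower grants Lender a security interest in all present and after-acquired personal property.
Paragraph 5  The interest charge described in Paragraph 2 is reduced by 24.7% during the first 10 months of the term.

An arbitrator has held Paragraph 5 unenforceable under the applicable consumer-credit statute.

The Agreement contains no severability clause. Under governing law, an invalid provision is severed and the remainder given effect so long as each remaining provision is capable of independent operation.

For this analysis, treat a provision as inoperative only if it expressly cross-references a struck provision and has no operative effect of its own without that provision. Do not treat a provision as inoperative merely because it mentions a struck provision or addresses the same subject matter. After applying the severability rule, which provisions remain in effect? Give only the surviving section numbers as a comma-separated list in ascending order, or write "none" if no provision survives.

1, 2, 3, 4

Paragraph 5 is struck. Although Paragraph 4 refers to Paragraph 5, its operative terms do not depend on Paragraph 5, so it remains in effect. Although Paragraph 1 refers to Paragraph 5, its operative terms do not depend on Paragraph 5, so it remains in effect. No other provision's operative terms depend on Paragraph 5. Under the stated default rule, only provisions that cannot operate independently fall away; the rest are enforced. That leaves Paragraph 1, Paragraph 2, Paragraph 3, and Paragraph 4 in effect.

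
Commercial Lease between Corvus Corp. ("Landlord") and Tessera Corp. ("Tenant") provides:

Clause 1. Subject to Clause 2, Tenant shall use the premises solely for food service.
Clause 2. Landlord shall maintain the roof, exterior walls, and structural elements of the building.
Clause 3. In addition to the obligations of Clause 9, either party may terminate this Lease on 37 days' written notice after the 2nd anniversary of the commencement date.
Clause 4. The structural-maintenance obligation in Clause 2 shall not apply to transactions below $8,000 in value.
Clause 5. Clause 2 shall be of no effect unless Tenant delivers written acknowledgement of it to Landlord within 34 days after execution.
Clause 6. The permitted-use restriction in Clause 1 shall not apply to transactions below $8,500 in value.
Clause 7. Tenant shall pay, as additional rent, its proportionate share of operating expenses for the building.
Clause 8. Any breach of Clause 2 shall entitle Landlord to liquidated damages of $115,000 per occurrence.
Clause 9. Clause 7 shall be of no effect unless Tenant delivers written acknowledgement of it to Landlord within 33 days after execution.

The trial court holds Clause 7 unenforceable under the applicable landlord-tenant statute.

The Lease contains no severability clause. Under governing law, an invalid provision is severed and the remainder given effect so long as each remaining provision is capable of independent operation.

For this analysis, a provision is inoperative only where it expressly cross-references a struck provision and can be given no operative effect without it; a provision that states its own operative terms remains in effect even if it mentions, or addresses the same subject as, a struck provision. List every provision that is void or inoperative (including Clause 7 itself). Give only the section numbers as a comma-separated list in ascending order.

7, 9

Clause 7 is struck. Clause 9 has no operative effect of its own apart from Clause 7 and is therefore inoperative. Although Clause 3 refers to Clause 9, its operative terms do not depend on Clause 9, so it remains in effect. With no severability clause, the stated default rule severs what cannot stand and enforces each remaining provision that can operate on its own. Clause 1, Clause 2, Clause 3, Clause 4, Clause 5, Clause 6, and Clause 8 remain in effect.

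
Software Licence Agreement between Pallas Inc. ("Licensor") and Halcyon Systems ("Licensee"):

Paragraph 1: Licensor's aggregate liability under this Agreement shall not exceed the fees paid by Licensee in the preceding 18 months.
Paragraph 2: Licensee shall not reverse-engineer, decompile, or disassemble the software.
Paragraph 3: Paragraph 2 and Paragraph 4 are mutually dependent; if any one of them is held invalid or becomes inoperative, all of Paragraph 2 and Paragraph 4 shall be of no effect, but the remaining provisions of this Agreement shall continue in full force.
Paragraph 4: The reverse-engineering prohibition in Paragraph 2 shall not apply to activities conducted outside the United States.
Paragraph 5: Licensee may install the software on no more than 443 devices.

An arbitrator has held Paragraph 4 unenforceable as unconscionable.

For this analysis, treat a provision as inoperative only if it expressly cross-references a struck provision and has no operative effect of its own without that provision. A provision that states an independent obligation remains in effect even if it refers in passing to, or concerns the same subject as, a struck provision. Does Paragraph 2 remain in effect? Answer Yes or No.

No

Paragraph 4 is struck. Nothing else in the Agreement is defined by reference to Paragraph 4. Paragraph 3 declares Paragraph 2 and Paragraph 4 mutually dependent; since one of them has fallen, all of them are of no effect. That brings down Paragraph 2 as well. The remainder continues in force under Paragraph 3. That leaves Paragraph 1, Paragraph 3, and Paragraph 5 in effect. Paragraph 2 is among the inoperative provisions, so the answer is no.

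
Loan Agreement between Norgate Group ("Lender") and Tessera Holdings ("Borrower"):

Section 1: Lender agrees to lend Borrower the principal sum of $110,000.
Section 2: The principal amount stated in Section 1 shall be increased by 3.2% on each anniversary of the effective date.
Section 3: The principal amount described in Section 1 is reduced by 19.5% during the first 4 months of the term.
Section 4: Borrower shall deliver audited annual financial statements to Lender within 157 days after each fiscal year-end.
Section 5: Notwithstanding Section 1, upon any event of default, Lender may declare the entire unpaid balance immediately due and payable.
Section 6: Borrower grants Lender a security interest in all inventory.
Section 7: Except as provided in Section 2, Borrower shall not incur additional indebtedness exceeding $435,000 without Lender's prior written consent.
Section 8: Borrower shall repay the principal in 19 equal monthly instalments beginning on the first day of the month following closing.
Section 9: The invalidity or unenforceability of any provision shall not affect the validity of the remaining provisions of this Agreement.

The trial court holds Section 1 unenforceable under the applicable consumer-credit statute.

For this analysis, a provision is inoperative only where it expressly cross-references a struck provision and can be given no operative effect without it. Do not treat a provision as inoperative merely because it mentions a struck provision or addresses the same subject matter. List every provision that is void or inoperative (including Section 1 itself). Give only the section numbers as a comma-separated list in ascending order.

1, 2, 3

Section 1 is struck. Section 2 does nothing except set the escalation of the principal amount by reference to Section 1; with Section 1 gone it has no independent effect and is inoperative. Section 3 has no operative effect of its own apart from Section 1 and is therefore inoperative. Although Section 5 refers to Section 1, its operative terms do not depend on Section 1, so it remains in effect. Section 7 mentions Section 2 but its own obligation stands independently of Section 2, so Section 7 is not affected. Under the severability clause in Section 9, the remaining provisions continue in force. The provisions still in force are Section 4, Section 5, Section 6, Section 7, Section 8, and Section 9.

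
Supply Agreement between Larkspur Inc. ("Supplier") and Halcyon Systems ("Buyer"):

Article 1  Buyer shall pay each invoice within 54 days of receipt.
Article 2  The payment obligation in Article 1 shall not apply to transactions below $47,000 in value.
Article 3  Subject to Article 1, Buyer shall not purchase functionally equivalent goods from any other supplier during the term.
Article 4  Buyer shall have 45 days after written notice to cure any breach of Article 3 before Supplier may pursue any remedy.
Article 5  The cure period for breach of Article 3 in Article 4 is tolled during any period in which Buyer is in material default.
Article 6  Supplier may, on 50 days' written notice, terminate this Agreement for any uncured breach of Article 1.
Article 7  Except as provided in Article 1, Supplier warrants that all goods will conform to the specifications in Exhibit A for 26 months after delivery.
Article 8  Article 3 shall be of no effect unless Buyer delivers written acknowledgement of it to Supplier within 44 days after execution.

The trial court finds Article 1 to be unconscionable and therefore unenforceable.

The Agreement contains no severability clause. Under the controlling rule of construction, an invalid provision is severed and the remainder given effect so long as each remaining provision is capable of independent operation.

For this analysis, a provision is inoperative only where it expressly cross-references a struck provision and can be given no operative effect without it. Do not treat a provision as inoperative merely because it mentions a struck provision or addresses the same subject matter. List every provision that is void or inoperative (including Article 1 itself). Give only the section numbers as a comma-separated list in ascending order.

Article 1 is struck. Article 2 does nothing except set the carve-out from the payment obligation by reference to Article 1; with Article 1 gone it has no independent effect and is inoperative. Article 6 has no operative effect of its own apart from Article 1 and is therefore inoperative. Article 3 mentions Article 1 but its own obligation stands independently of Article 1, so Article 3 is not affected. Although Article 7 refers to Article 1, its operative terms do not depend on Article 1, so it remains in effect. Under the stated default rule, only provisions that cannot operate independently fall away; the rest are enforced. Article 3, Article 4, Article 5, Article 7, and Article 8 remain in effect.

1, 2, 6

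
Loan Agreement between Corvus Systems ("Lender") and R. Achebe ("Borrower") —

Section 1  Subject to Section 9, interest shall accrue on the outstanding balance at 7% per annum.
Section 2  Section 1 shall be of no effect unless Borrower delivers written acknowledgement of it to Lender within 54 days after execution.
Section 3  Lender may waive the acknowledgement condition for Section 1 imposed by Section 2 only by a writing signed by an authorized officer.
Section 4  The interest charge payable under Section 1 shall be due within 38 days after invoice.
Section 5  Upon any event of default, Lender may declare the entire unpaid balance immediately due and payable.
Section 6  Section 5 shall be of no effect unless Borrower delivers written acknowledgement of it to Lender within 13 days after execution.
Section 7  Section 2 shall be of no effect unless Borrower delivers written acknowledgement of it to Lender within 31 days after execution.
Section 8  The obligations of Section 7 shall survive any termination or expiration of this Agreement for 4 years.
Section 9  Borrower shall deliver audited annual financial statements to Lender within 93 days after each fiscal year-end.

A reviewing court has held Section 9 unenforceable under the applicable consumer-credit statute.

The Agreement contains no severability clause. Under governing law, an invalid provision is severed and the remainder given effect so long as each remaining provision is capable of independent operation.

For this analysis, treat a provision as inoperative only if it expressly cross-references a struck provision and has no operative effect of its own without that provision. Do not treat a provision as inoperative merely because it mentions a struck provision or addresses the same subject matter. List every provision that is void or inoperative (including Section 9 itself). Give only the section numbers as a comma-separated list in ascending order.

Section 9 is struck. Section 1 mentions Section 9 but its own obligation stands independently of Section 9, so Section 1 is not affected. Nothing else in the Agreement is defined by reference to Section 9. Under the stated default rule, only provisions that cannot operate independently fall away; the rest are enforced. The provisions still in force are Section 1, Section 2, Section 3, Section 4, Section 5, Section 6, Section 7, and Section 8.

9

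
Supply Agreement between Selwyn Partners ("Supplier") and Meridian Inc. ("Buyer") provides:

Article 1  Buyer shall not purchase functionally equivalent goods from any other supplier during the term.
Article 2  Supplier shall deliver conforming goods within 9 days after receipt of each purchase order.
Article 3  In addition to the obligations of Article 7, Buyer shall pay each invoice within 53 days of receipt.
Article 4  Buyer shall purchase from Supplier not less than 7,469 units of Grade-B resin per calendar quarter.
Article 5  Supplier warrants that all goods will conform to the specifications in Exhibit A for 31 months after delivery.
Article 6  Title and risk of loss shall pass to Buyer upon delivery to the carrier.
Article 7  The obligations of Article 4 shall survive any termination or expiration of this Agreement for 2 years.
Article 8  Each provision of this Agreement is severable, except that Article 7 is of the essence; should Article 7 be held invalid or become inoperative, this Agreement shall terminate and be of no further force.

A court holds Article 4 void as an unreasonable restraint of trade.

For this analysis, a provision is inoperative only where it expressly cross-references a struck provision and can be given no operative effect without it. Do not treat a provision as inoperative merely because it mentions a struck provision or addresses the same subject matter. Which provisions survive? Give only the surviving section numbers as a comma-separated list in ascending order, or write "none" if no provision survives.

Article 4 is struck. Article 7 operates only by reference to Article 4, so it falls with Article 4. Article 8 makes Article 7 an essential term, and Article 7 has been rendered inoperative by the cascade; under Article 8, the entire Agreement is therefore void. No provision of the Agreement survives.

none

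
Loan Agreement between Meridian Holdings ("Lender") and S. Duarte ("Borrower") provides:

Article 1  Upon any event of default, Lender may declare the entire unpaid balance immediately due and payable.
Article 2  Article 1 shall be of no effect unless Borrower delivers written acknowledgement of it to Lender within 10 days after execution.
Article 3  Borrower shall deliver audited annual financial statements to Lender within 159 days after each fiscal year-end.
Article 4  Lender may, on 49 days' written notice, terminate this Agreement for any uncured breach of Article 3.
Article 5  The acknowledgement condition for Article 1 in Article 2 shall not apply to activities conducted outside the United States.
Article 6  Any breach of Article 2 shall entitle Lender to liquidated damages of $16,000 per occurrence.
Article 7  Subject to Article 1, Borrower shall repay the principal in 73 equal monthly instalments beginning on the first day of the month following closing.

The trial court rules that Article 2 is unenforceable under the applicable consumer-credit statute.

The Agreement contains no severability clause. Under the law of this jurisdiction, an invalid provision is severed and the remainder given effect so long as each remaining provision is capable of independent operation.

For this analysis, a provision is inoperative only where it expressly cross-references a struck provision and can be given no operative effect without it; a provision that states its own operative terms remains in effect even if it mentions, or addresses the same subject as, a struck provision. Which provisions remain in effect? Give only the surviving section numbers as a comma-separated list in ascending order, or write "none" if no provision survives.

1, 3, 4, 7

Article 2 is struck. Article 5 does nothing except set the carve-out from the acknowledgement condition for Article 1 by reference to Article 2; with Article 2 gone it has no independent effect and is inoperative. The whole of Article 6 is the liquidated-damages amount, defined by reference to Article 2, so Article 6 cannot stand once Article 2 is removed. Under the stated default rule, only provisions that cannot operate independently fall away; the rest are enforced. That leaves Article 1, Article 3, Article 4, and Article 7 in effect.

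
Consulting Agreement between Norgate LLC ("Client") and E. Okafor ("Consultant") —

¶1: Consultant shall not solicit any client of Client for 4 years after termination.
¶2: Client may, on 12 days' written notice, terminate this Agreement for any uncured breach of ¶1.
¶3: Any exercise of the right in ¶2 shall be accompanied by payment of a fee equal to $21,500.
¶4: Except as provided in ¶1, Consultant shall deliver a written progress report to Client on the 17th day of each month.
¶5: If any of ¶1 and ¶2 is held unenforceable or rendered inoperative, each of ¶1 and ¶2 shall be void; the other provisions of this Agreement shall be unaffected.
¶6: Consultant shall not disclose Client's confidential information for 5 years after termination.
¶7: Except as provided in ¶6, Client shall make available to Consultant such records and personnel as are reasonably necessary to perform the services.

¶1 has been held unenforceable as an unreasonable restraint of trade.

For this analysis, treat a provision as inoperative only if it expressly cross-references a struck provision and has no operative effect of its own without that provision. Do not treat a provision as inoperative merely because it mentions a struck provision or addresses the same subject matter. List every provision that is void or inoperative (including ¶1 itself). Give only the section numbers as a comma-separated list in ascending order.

¶1 is struck. ¶2 has no operative effect of its own apart from ¶1 and is therefore inoperative. The only function of ¶3 is the exercise fee for ¶2, so it cannot stand once ¶2 is removed. Although ¶4 refers to ¶1, its operative terms do not depend on ¶1, so it remains in effect. ¶5 declares ¶1 and ¶2 mutually dependent; since one of them has fallen, all of them are of no effect. The remainder continues in force under ¶5. That leaves ¶4, ¶5, ¶6, and ¶7 in effect.

1, 2, 3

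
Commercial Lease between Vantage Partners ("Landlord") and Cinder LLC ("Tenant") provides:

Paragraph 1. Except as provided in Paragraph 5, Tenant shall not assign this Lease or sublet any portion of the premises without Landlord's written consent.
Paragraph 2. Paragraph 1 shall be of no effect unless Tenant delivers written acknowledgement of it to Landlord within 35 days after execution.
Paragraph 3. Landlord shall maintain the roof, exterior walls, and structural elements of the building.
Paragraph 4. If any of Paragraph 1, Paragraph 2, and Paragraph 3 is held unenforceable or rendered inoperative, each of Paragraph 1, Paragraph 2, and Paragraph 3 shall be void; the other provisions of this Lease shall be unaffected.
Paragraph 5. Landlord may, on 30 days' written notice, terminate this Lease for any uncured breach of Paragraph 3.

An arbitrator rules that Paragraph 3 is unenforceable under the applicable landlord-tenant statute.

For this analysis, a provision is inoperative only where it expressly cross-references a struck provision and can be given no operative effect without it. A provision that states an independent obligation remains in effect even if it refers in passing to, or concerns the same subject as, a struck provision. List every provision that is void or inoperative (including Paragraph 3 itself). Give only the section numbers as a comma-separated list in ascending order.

Paragraph 3 is struck. Paragraph 5 operates only by reference to Paragraph 3, so it falls with Paragraph 3. Paragraph 4 declares Paragraph 1, Paragraph 2, and Paragraph 3 mutually dependent; since one of them has fallen, all of them are of no effect. That brings down Paragraph 1 and Paragraph 2 as well. The remainder continues in force under Paragraph 4. Only Paragraph 4 remains in effect.

1, 2, 3, 5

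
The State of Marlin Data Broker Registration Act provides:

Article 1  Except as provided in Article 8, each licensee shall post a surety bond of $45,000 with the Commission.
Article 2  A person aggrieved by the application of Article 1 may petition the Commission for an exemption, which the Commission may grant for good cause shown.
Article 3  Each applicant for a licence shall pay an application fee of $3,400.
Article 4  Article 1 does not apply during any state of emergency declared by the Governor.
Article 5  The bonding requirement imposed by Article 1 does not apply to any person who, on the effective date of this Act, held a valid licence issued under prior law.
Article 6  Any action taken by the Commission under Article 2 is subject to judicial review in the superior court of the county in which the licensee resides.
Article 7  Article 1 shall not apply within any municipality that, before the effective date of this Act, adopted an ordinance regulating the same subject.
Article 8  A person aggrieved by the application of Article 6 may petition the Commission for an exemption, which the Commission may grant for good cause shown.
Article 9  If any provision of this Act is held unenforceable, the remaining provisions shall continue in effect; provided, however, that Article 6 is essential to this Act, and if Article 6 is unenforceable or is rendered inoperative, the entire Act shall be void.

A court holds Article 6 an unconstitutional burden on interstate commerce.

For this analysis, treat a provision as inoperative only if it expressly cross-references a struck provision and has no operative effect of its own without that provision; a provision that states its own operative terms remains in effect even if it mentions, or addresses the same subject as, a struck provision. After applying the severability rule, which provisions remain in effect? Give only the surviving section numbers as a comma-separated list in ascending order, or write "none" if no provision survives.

none

Article 6 is struck. Article 8 merely fixes the exemption procedure for Article 6; with Article 6 gone it has nothing to operate on and falls away. Article 9 makes Article 6 an essential term, and Article 6 is the provision held invalid; under Article 9, the entire Act is therefore void. No provision of the Act survives.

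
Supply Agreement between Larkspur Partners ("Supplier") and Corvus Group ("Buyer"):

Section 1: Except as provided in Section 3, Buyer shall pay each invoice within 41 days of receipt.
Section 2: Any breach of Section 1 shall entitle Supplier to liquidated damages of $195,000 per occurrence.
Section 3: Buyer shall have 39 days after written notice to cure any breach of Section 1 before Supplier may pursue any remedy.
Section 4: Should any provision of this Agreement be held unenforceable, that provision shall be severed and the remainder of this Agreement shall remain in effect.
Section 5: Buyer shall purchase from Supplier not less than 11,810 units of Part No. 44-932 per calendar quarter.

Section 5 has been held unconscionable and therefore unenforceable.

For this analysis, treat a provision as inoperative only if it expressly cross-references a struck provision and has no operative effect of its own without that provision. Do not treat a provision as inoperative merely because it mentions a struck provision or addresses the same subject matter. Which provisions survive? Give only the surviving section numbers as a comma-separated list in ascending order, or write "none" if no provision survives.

1, 2, 3, 4

Section 5 is struck. Nothing else in the Agreement is defined by reference to Section 5. Under the severability clause in Section 4, the remaining provisions continue in force. Section 1, Section 2, Section 3, and Section 4 remain in effect.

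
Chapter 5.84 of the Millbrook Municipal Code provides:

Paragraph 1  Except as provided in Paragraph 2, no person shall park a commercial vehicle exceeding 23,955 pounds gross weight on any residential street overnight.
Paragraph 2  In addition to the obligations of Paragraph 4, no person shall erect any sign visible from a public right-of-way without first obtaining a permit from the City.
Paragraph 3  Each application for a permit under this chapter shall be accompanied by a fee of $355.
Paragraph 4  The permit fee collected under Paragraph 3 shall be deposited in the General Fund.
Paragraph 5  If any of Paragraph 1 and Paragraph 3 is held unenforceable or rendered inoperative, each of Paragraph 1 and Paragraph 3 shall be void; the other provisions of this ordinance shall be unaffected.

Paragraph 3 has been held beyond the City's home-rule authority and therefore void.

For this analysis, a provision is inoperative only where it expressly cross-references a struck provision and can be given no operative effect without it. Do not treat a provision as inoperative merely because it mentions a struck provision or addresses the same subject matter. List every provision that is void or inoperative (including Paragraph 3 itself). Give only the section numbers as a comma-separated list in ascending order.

1, 3, 4

Paragraph 3 is struck. Paragraph 4 operates only by reference to Paragraph 3, so it falls with Paragraph 3. Paragraph 2 mentions Paragraph 4 but its own obligation stands independently of Paragraph 4, so Paragraph 2 is not affected. Paragraph 5 declares Paragraph 1 and Paragraph 3 mutually dependent; since one of them has fallen, all of them are of no effect. That brings down Paragraph 1 as well. The remainder continues in force under Paragraph 5. That leaves Paragraph 2 and Paragraph 5 in effect.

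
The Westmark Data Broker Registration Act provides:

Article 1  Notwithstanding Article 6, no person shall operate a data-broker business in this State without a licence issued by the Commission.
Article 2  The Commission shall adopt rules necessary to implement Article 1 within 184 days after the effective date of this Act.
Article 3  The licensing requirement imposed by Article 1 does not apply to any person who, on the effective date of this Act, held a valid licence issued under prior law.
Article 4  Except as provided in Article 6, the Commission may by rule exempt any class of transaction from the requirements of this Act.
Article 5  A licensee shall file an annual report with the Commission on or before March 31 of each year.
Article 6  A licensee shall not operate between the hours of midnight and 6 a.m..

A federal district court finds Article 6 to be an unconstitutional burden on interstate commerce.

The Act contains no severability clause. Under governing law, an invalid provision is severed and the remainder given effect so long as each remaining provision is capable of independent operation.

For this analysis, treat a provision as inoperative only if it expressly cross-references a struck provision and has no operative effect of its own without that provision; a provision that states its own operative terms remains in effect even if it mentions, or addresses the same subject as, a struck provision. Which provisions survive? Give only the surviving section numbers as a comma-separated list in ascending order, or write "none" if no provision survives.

1, 2, 3, 4, 5

Article 6 is struck. Article 1 mentions Article 6 but its own obligation stands independently of Article 6, so Article 1 is not affected. Article 4 mentions Article 6 but its own obligation stands independently of Article 6, so Article 4 is not affected. Nothing else in the Act is defined by reference to Article 6. Under the stated default rule, only provisions that cannot operate independently fall away; the rest are enforced. That leaves Article 1, Article 2, Article 3, Article 4, and Article 5 in effect.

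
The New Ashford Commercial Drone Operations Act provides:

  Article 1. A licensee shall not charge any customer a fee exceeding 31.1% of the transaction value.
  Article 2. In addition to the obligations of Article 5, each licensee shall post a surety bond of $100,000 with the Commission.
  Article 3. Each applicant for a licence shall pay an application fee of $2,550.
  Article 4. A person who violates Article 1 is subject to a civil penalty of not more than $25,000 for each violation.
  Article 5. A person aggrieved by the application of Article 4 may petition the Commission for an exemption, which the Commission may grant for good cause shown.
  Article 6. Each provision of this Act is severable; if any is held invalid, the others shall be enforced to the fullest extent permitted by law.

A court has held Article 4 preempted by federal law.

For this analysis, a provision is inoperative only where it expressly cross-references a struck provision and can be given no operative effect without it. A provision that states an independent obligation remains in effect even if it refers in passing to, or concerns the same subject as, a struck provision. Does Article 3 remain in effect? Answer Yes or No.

Yes

Article 4 is struck. Article 5 has no operative effect of its own apart from Article 4 and is therefore inoperative. Although Article 2 refers to Article 5, its operative terms do not depend on Article 5, so it remains in effect. Article 6 is a severability clause and preserves every provision that can still be given independent effect. That leaves Article 1, Article 2, Article 3, and Article 6 in effect. Article 3 is among the surviving provisions, so the answer is yes.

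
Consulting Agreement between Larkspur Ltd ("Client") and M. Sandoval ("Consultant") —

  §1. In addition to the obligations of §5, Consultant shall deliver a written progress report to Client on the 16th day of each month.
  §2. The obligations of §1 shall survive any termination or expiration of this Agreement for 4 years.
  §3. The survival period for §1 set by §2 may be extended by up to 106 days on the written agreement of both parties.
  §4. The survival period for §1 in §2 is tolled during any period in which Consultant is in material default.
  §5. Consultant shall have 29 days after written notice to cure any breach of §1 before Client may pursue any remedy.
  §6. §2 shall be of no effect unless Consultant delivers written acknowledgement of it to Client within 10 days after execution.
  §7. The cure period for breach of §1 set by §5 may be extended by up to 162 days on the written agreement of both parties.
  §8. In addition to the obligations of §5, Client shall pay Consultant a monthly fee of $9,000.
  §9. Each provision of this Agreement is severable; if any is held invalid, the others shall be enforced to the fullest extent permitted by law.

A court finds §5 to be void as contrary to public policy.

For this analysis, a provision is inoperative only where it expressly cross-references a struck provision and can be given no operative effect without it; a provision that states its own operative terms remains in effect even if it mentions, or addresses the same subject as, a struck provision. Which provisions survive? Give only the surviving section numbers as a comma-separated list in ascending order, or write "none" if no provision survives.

1, 2, 3, 4, 6, 8, 9

§5 is struck. The whole of §7 is the extension of the cure period for breach of §1, defined by reference to §5, so §7 cannot stand once §5 is removed. Although §8 refers to §5, its operative terms do not depend on §5, so it remains in effect. Although §1 refers to §5, its operative terms do not depend on §5, so it remains in effect. Under the severability clause in §9, the remaining provisions continue in force. That leaves §1, §2, §3, §4, §6, §8, and §9 in effect.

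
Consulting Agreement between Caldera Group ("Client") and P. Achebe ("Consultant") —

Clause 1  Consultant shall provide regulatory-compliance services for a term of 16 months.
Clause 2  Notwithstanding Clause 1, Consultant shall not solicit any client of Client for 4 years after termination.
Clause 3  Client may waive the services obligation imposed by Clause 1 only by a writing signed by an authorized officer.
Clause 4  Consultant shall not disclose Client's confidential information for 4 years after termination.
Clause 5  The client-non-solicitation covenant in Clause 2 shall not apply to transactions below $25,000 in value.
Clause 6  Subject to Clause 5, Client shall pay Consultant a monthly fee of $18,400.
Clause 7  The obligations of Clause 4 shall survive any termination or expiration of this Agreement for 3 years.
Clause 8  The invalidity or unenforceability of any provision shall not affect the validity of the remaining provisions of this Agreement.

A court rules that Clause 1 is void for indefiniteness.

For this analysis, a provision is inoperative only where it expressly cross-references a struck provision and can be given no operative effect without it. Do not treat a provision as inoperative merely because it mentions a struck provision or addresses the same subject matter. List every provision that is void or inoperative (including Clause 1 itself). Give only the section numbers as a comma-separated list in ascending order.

Clause 1 is struck. Clause 3 has no operative effect of its own apart from Clause 1 and is therefore inoperative. Although Clause 2 refers to Clause 1, its operative terms do not depend on Clause 1, so it remains in effect. Clause 8 is a severability clause and preserves every provision that can still be given independent effect. Clause 2, Clause 4, Clause 5, Clause 6, Clause 7, and Clause 8 remain in effect.

1, 3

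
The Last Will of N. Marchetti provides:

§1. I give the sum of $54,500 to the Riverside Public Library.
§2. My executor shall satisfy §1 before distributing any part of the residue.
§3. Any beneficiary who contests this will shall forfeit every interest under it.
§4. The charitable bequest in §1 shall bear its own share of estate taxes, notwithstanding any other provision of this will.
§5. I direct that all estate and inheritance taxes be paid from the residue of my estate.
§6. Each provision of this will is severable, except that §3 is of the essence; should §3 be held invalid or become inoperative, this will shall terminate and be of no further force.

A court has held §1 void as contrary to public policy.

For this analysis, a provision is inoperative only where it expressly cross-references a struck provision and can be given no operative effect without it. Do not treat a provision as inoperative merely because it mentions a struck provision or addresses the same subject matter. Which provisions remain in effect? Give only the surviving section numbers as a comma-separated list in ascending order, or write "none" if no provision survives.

§1 is struck. §2 operates only by reference to §1, so it falls with §1. §4 operates only by reference to §1, so it falls with §1. §6 makes §3 an essential term, but §3 is unaffected, so the severability proviso in §6 preserves the remaining provisions. §3, §5, and §6 remain in effect.

3, 5, 6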